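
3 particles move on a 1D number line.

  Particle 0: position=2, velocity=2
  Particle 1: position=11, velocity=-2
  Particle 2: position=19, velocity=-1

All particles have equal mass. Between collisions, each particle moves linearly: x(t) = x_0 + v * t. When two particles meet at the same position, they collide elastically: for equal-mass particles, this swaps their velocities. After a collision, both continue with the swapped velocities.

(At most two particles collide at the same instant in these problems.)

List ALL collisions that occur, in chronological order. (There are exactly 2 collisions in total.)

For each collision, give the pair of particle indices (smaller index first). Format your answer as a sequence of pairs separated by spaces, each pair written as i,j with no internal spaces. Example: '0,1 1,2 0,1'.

Collision at t=9/4: particles 0 and 1 swap velocities; positions: p0=13/2 p1=13/2 p2=67/4; velocities now: v0=-2 v1=2 v2=-1
Collision at t=17/3: particles 1 and 2 swap velocities; positions: p0=-1/3 p1=40/3 p2=40/3; velocities now: v0=-2 v1=-1 v2=2

Answer: 0,1 1,2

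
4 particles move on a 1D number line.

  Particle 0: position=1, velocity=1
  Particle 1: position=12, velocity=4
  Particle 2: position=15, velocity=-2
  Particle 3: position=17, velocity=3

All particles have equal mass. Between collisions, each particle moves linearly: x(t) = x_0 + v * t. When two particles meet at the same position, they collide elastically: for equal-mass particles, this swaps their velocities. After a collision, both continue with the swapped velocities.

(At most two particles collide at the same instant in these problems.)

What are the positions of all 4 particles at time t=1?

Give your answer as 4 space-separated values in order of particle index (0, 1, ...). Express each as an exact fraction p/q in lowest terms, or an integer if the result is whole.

Answer: 2 13 16 20

Derivation:
Collision at t=1/2: particles 1 and 2 swap velocities; positions: p0=3/2 p1=14 p2=14 p3=37/2; velocities now: v0=1 v1=-2 v2=4 v3=3
Advance to t=1 (no further collisions before then); velocities: v0=1 v1=-2 v2=4 v3=3; positions = 2 13 16 20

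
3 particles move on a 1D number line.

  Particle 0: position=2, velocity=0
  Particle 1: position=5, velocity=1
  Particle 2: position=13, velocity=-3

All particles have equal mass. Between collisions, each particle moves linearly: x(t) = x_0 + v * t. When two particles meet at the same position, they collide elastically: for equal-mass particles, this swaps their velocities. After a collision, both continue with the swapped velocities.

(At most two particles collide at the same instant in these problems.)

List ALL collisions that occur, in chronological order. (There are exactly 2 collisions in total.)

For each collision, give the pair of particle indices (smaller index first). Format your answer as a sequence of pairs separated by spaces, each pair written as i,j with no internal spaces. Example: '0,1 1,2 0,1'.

Collision at t=2: particles 1 and 2 swap velocities; positions: p0=2 p1=7 p2=7; velocities now: v0=0 v1=-3 v2=1
Collision at t=11/3: particles 0 and 1 swap velocities; positions: p0=2 p1=2 p2=26/3; velocities now: v0=-3 v1=0 v2=1

Answer: 1,2 0,1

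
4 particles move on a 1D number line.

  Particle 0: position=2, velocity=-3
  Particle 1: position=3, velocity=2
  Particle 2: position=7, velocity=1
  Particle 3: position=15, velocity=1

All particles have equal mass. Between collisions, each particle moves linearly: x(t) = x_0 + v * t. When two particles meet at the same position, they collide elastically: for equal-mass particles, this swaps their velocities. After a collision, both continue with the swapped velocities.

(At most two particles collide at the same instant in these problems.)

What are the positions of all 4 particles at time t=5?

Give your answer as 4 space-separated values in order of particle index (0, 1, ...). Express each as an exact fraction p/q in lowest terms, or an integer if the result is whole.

Answer: -13 12 13 20

Derivation:
Collision at t=4: particles 1 and 2 swap velocities; positions: p0=-10 p1=11 p2=11 p3=19; velocities now: v0=-3 v1=1 v2=2 v3=1
Advance to t=5 (no further collisions before then); velocities: v0=-3 v1=1 v2=2 v3=1; positions = -13 12 13 20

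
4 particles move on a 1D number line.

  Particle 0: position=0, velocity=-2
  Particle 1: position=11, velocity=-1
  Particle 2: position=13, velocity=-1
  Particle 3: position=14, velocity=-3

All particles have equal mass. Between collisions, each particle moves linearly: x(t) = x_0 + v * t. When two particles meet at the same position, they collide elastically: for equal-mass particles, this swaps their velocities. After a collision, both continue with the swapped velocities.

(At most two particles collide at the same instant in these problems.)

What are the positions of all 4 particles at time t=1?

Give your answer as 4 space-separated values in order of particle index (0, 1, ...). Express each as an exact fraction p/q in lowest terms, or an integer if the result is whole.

Answer: -2 10 11 12

Derivation:
Collision at t=1/2: particles 2 and 3 swap velocities; positions: p0=-1 p1=21/2 p2=25/2 p3=25/2; velocities now: v0=-2 v1=-1 v2=-3 v3=-1
Advance to t=1 (no further collisions before then); velocities: v0=-2 v1=-1 v2=-3 v3=-1; positions = -2 10 11 12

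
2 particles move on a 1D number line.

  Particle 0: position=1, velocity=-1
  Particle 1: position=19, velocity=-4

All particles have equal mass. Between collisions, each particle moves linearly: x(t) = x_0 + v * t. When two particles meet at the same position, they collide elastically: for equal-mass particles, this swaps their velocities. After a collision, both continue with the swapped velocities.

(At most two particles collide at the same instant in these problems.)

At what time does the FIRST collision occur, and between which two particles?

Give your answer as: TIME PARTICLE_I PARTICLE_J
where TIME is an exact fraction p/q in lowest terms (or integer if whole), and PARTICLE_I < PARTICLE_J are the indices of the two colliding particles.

Answer: 6 0 1

Derivation:
Pair (0,1): pos 1,19 vel -1,-4 -> gap=18, closing at 3/unit, collide at t=6
Earliest collision: t=6 between 0 and 1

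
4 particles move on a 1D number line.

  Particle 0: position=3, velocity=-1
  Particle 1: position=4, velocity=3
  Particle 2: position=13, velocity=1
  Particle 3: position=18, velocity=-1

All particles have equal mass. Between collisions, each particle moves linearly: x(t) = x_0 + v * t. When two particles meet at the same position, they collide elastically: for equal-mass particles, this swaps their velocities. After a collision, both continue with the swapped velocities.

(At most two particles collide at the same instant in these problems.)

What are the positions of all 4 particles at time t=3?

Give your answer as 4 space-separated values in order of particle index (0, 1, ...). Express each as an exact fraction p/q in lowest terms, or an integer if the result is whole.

Collision at t=5/2: particles 2 and 3 swap velocities; positions: p0=1/2 p1=23/2 p2=31/2 p3=31/2; velocities now: v0=-1 v1=3 v2=-1 v3=1
Advance to t=3 (no further collisions before then); velocities: v0=-1 v1=3 v2=-1 v3=1; positions = 0 13 15 16

Answer: 0 13 15 16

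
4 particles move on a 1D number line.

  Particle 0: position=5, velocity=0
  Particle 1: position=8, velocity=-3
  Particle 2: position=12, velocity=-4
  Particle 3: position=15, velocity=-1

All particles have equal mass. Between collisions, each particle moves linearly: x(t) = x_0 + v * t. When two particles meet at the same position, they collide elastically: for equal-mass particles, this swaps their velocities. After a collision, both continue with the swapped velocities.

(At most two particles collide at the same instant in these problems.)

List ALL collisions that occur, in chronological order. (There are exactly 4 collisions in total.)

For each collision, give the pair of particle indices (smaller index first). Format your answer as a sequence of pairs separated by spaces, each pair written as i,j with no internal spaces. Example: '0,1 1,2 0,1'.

Collision at t=1: particles 0 and 1 swap velocities; positions: p0=5 p1=5 p2=8 p3=14; velocities now: v0=-3 v1=0 v2=-4 v3=-1
Collision at t=7/4: particles 1 and 2 swap velocities; positions: p0=11/4 p1=5 p2=5 p3=53/4; velocities now: v0=-3 v1=-4 v2=0 v3=-1
Collision at t=4: particles 0 and 1 swap velocities; positions: p0=-4 p1=-4 p2=5 p3=11; velocities now: v0=-4 v1=-3 v2=0 v3=-1
Collision at t=10: particles 2 and 3 swap velocities; positions: p0=-28 p1=-22 p2=5 p3=5; velocities now: v0=-4 v1=-3 v2=-1 v3=0

Answer: 0,1 1,2 0,1 2,3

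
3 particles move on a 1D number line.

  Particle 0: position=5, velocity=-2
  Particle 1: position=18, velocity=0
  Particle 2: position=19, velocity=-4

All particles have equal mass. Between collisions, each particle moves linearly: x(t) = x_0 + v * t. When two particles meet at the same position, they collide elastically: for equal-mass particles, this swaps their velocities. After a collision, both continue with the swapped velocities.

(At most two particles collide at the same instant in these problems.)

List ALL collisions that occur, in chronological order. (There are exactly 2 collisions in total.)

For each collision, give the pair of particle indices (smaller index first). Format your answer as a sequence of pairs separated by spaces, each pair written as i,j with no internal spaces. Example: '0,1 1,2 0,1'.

Answer: 1,2 0,1

Derivation:
Collision at t=1/4: particles 1 and 2 swap velocities; positions: p0=9/2 p1=18 p2=18; velocities now: v0=-2 v1=-4 v2=0
Collision at t=7: particles 0 and 1 swap velocities; positions: p0=-9 p1=-9 p2=18; velocities now: v0=-4 v1=-2 v2=0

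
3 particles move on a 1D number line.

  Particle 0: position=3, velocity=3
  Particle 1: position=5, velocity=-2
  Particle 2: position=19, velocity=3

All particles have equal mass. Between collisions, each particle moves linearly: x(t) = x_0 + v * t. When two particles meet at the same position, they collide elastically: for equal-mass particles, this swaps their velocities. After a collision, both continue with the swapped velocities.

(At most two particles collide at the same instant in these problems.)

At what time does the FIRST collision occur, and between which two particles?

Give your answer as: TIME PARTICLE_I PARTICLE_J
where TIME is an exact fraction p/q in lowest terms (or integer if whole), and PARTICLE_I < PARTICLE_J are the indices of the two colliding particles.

Answer: 2/5 0 1

Derivation:
Pair (0,1): pos 3,5 vel 3,-2 -> gap=2, closing at 5/unit, collide at t=2/5
Pair (1,2): pos 5,19 vel -2,3 -> not approaching (rel speed -5 <= 0)
Earliest collision: t=2/5 between 0 and 1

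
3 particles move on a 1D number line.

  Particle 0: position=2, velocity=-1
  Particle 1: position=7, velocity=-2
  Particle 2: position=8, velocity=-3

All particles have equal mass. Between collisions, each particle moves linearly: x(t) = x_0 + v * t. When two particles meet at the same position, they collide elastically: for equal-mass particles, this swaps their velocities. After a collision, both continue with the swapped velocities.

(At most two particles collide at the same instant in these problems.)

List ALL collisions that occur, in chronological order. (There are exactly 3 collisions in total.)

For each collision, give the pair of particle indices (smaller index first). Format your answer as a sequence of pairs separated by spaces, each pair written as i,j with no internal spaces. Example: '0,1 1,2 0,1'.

Answer: 1,2 0,1 1,2

Derivation:
Collision at t=1: particles 1 and 2 swap velocities; positions: p0=1 p1=5 p2=5; velocities now: v0=-1 v1=-3 v2=-2
Collision at t=3: particles 0 and 1 swap velocities; positions: p0=-1 p1=-1 p2=1; velocities now: v0=-3 v1=-1 v2=-2
Collision at t=5: particles 1 and 2 swap velocities; positions: p0=-7 p1=-3 p2=-3; velocities now: v0=-3 v1=-2 v2=-1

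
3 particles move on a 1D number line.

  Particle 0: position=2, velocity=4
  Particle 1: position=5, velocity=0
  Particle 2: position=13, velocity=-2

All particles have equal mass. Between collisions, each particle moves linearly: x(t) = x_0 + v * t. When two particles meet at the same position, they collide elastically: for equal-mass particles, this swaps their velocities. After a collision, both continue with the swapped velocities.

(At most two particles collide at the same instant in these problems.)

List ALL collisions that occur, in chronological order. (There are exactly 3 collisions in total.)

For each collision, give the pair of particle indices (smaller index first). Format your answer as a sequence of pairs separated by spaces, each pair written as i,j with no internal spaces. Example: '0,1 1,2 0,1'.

Answer: 0,1 1,2 0,1

Derivation:
Collision at t=3/4: particles 0 and 1 swap velocities; positions: p0=5 p1=5 p2=23/2; velocities now: v0=0 v1=4 v2=-2
Collision at t=11/6: particles 1 and 2 swap velocities; positions: p0=5 p1=28/3 p2=28/3; velocities now: v0=0 v1=-2 v2=4
Collision at t=4: particles 0 and 1 swap velocities; positions: p0=5 p1=5 p2=18; velocities now: v0=-2 v1=0 v2=4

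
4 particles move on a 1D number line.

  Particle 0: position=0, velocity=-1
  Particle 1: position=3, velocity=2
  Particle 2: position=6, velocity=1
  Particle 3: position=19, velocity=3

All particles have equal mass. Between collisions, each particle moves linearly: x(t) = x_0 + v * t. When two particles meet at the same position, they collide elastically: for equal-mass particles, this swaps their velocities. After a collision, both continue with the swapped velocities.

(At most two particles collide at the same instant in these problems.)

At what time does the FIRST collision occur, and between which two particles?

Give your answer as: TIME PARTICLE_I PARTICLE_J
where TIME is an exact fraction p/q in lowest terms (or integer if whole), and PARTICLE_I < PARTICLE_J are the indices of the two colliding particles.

Pair (0,1): pos 0,3 vel -1,2 -> not approaching (rel speed -3 <= 0)
Pair (1,2): pos 3,6 vel 2,1 -> gap=3, closing at 1/unit, collide at t=3
Pair (2,3): pos 6,19 vel 1,3 -> not approaching (rel speed -2 <= 0)
Earliest collision: t=3 between 1 and 2

Answer: 3 1 2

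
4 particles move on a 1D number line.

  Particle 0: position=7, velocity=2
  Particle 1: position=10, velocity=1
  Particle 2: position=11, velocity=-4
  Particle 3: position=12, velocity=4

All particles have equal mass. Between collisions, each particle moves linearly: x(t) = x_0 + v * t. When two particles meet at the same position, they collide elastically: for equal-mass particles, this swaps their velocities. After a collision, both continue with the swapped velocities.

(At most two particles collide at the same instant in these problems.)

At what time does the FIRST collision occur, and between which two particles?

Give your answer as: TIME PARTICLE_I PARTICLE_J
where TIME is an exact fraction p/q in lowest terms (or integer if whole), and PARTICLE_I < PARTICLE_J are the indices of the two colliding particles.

Pair (0,1): pos 7,10 vel 2,1 -> gap=3, closing at 1/unit, collide at t=3
Pair (1,2): pos 10,11 vel 1,-4 -> gap=1, closing at 5/unit, collide at t=1/5
Pair (2,3): pos 11,12 vel -4,4 -> not approaching (rel speed -8 <= 0)
Earliest collision: t=1/5 between 1 and 2

Answer: 1/5 1 2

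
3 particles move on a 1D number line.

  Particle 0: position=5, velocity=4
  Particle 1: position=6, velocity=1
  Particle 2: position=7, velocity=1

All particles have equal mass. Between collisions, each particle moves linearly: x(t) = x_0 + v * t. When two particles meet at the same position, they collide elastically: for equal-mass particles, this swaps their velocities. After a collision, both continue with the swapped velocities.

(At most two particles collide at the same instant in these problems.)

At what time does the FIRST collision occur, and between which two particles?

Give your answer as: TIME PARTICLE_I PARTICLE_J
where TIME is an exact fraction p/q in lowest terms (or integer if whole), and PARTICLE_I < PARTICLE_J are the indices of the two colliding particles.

Pair (0,1): pos 5,6 vel 4,1 -> gap=1, closing at 3/unit, collide at t=1/3
Pair (1,2): pos 6,7 vel 1,1 -> not approaching (rel speed 0 <= 0)
Earliest collision: t=1/3 between 0 and 1

Answer: 1/3 0 1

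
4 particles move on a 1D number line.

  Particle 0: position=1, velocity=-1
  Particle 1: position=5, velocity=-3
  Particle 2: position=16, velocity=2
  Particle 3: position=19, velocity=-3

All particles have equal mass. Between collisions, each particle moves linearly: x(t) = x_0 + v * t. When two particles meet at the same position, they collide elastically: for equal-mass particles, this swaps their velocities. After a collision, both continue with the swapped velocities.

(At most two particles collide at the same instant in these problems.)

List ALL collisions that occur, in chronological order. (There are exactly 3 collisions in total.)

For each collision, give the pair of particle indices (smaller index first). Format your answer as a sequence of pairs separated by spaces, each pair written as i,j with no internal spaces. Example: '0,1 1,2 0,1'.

Answer: 2,3 0,1 1,2

Derivation:
Collision at t=3/5: particles 2 and 3 swap velocities; positions: p0=2/5 p1=16/5 p2=86/5 p3=86/5; velocities now: v0=-1 v1=-3 v2=-3 v3=2
Collision at t=2: particles 0 and 1 swap velocities; positions: p0=-1 p1=-1 p2=13 p3=20; velocities now: v0=-3 v1=-1 v2=-3 v3=2
Collision at t=9: particles 1 and 2 swap velocities; positions: p0=-22 p1=-8 p2=-8 p3=34; velocities now: v0=-3 v1=-3 v2=-1 v3=2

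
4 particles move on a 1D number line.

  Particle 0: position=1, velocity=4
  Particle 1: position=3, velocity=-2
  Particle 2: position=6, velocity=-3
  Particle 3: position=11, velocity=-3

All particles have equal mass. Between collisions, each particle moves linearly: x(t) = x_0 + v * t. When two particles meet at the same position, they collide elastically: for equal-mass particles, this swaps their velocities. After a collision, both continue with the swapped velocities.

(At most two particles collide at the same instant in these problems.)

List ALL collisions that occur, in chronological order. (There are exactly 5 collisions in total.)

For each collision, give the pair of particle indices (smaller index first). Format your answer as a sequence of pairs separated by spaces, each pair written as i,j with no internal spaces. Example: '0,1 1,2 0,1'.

Collision at t=1/3: particles 0 and 1 swap velocities; positions: p0=7/3 p1=7/3 p2=5 p3=10; velocities now: v0=-2 v1=4 v2=-3 v3=-3
Collision at t=5/7: particles 1 and 2 swap velocities; positions: p0=11/7 p1=27/7 p2=27/7 p3=62/7; velocities now: v0=-2 v1=-3 v2=4 v3=-3
Collision at t=10/7: particles 2 and 3 swap velocities; positions: p0=1/7 p1=12/7 p2=47/7 p3=47/7; velocities now: v0=-2 v1=-3 v2=-3 v3=4
Collision at t=3: particles 0 and 1 swap velocities; positions: p0=-3 p1=-3 p2=2 p3=13; velocities now: v0=-3 v1=-2 v2=-3 v3=4
Collision at t=8: particles 1 and 2 swap velocities; positions: p0=-18 p1=-13 p2=-13 p3=33; velocities now: v0=-3 v1=-3 v2=-2 v3=4

Answer: 0,1 1,2 2,3 0,1 1,2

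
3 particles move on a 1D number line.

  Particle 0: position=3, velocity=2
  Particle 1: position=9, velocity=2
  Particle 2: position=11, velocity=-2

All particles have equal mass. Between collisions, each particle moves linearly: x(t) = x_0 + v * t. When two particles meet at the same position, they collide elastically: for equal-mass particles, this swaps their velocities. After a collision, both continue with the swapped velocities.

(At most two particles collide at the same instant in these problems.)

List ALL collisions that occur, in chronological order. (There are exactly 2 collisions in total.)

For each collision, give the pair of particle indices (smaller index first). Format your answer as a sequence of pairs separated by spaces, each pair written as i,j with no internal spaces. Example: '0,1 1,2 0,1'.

Answer: 1,2 0,1

Derivation:
Collision at t=1/2: particles 1 and 2 swap velocities; positions: p0=4 p1=10 p2=10; velocities now: v0=2 v1=-2 v2=2
Collision at t=2: particles 0 and 1 swap velocities; positions: p0=7 p1=7 p2=13; velocities now: v0=-2 v1=2 v2=2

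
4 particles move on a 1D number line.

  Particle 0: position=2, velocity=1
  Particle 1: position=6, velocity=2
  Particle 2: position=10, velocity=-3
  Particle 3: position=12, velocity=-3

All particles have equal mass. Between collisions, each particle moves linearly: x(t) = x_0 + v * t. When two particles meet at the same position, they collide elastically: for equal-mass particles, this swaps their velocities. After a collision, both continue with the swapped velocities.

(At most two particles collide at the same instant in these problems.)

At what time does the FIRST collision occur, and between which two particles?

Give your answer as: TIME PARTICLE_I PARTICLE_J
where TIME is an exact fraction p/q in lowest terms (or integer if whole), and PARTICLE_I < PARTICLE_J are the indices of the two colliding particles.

Pair (0,1): pos 2,6 vel 1,2 -> not approaching (rel speed -1 <= 0)
Pair (1,2): pos 6,10 vel 2,-3 -> gap=4, closing at 5/unit, collide at t=4/5
Pair (2,3): pos 10,12 vel -3,-3 -> not approaching (rel speed 0 <= 0)
Earliest collision: t=4/5 between 1 and 2

Answer: 4/5 1 2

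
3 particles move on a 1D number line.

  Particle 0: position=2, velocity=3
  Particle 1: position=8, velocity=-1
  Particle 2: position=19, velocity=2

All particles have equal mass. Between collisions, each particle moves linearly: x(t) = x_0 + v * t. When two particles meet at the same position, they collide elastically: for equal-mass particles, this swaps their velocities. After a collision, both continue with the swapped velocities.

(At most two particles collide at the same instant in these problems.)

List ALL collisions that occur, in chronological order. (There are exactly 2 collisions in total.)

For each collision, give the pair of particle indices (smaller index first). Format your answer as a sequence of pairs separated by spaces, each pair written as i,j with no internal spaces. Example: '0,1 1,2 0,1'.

Collision at t=3/2: particles 0 and 1 swap velocities; positions: p0=13/2 p1=13/2 p2=22; velocities now: v0=-1 v1=3 v2=2
Collision at t=17: particles 1 and 2 swap velocities; positions: p0=-9 p1=53 p2=53; velocities now: v0=-1 v1=2 v2=3

Answer: 0,1 1,2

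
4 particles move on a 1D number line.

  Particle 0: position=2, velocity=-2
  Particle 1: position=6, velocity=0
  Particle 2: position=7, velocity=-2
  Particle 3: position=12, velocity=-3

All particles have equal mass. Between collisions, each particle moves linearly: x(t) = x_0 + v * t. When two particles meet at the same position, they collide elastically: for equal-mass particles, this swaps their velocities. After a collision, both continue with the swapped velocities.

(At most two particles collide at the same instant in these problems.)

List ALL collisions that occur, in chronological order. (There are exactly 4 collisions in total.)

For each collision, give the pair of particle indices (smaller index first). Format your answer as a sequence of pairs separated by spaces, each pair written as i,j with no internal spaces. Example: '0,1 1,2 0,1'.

Answer: 1,2 2,3 1,2 0,1

Derivation:
Collision at t=1/2: particles 1 and 2 swap velocities; positions: p0=1 p1=6 p2=6 p3=21/2; velocities now: v0=-2 v1=-2 v2=0 v3=-3
Collision at t=2: particles 2 and 3 swap velocities; positions: p0=-2 p1=3 p2=6 p3=6; velocities now: v0=-2 v1=-2 v2=-3 v3=0
Collision at t=5: particles 1 and 2 swap velocities; positions: p0=-8 p1=-3 p2=-3 p3=6; velocities now: v0=-2 v1=-3 v2=-2 v3=0
Collision at t=10: particles 0 and 1 swap velocities; positions: p0=-18 p1=-18 p2=-13 p3=6; velocities now: v0=-3 v1=-2 v2=-2 v3=0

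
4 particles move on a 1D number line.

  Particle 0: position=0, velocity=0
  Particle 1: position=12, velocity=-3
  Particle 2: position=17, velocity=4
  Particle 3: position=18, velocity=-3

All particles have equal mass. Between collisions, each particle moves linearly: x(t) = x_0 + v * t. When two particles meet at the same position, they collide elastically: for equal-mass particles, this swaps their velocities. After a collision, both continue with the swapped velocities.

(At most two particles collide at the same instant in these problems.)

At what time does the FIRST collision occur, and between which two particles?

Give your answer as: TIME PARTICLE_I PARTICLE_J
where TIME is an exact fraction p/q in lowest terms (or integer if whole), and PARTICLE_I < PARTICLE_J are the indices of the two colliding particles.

Answer: 1/7 2 3

Derivation:
Pair (0,1): pos 0,12 vel 0,-3 -> gap=12, closing at 3/unit, collide at t=4
Pair (1,2): pos 12,17 vel -3,4 -> not approaching (rel speed -7 <= 0)
Pair (2,3): pos 17,18 vel 4,-3 -> gap=1, closing at 7/unit, collide at t=1/7
Earliest collision: t=1/7 between 2 and 3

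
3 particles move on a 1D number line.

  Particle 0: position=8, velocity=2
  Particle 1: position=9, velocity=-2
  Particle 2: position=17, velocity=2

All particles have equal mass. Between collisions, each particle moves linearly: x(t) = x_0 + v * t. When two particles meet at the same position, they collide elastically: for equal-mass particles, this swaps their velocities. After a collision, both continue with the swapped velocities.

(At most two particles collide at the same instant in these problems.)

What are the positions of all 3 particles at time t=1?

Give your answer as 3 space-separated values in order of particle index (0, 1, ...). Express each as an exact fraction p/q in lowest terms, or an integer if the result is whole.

Collision at t=1/4: particles 0 and 1 swap velocities; positions: p0=17/2 p1=17/2 p2=35/2; velocities now: v0=-2 v1=2 v2=2
Advance to t=1 (no further collisions before then); velocities: v0=-2 v1=2 v2=2; positions = 7 10 19

Answer: 7 10 19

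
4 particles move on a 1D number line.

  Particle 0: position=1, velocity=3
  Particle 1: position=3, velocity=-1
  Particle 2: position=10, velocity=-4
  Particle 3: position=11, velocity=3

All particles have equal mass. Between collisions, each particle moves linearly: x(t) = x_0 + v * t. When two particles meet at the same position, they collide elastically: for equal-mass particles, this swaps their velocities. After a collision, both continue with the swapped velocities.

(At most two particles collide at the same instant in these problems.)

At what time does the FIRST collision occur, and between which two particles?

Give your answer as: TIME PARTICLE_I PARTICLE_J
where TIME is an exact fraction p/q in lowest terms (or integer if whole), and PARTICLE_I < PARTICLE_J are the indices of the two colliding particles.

Answer: 1/2 0 1

Derivation:
Pair (0,1): pos 1,3 vel 3,-1 -> gap=2, closing at 4/unit, collide at t=1/2
Pair (1,2): pos 3,10 vel -1,-4 -> gap=7, closing at 3/unit, collide at t=7/3
Pair (2,3): pos 10,11 vel -4,3 -> not approaching (rel speed -7 <= 0)
Earliest collision: t=1/2 between 0 and 1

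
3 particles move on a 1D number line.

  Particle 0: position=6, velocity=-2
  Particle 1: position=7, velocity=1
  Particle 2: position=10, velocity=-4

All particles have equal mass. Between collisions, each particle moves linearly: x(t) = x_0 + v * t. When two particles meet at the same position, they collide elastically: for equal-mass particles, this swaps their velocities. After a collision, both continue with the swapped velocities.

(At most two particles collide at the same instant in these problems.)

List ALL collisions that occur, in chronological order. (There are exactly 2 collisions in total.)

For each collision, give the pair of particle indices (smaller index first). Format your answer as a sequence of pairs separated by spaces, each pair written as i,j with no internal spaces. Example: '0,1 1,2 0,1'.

Collision at t=3/5: particles 1 and 2 swap velocities; positions: p0=24/5 p1=38/5 p2=38/5; velocities now: v0=-2 v1=-4 v2=1
Collision at t=2: particles 0 and 1 swap velocities; positions: p0=2 p1=2 p2=9; velocities now: v0=-4 v1=-2 v2=1

Answer: 1,2 0,1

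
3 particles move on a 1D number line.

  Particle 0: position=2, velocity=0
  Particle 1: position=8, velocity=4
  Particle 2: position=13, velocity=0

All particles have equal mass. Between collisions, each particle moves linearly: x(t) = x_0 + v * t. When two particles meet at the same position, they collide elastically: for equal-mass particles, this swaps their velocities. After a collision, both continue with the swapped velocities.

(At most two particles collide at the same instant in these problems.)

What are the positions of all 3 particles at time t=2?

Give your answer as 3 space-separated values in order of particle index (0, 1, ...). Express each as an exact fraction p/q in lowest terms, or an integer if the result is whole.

Answer: 2 13 16

Derivation:
Collision at t=5/4: particles 1 and 2 swap velocities; positions: p0=2 p1=13 p2=13; velocities now: v0=0 v1=0 v2=4
Advance to t=2 (no further collisions before then); velocities: v0=0 v1=0 v2=4; positions = 2 13 16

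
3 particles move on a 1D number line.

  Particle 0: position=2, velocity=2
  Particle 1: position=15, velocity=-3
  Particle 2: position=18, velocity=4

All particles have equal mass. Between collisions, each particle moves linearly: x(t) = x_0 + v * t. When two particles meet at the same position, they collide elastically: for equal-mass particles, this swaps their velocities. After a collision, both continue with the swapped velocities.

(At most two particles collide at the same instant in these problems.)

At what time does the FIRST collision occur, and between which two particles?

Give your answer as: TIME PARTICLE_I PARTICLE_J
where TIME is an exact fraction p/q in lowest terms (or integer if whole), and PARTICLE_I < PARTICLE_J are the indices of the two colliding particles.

Answer: 13/5 0 1

Derivation:
Pair (0,1): pos 2,15 vel 2,-3 -> gap=13, closing at 5/unit, collide at t=13/5
Pair (1,2): pos 15,18 vel -3,4 -> not approaching (rel speed -7 <= 0)
Earliest collision: t=13/5 between 0 and 1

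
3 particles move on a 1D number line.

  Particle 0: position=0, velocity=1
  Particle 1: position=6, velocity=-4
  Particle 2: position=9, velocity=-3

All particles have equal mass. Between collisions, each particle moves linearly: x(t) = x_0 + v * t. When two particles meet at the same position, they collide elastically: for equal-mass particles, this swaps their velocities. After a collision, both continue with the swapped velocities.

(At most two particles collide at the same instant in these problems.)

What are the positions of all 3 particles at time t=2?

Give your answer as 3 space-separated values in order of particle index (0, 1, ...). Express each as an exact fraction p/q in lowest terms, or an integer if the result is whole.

Collision at t=6/5: particles 0 and 1 swap velocities; positions: p0=6/5 p1=6/5 p2=27/5; velocities now: v0=-4 v1=1 v2=-3
Advance to t=2 (no further collisions before then); velocities: v0=-4 v1=1 v2=-3; positions = -2 2 3

Answer: -2 2 3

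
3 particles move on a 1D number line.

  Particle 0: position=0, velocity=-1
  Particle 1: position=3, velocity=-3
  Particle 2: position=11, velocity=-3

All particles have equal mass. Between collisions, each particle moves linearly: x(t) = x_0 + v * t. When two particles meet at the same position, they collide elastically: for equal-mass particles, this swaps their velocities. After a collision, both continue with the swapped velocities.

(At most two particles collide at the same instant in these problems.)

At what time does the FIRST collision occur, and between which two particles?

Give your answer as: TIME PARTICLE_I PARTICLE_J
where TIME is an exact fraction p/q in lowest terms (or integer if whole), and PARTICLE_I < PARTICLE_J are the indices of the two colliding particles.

Answer: 3/2 0 1

Derivation:
Pair (0,1): pos 0,3 vel -1,-3 -> gap=3, closing at 2/unit, collide at t=3/2
Pair (1,2): pos 3,11 vel -3,-3 -> not approaching (rel speed 0 <= 0)
Earliest collision: t=3/2 between 0 and 1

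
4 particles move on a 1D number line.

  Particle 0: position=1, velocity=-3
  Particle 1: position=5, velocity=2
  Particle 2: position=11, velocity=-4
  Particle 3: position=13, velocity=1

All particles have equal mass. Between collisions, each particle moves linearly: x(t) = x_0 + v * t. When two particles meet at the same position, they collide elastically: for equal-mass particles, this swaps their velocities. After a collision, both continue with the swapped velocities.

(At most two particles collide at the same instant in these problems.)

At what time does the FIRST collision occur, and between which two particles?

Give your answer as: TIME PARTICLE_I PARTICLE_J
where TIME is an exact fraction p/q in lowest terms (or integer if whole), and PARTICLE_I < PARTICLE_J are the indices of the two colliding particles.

Answer: 1 1 2

Derivation:
Pair (0,1): pos 1,5 vel -3,2 -> not approaching (rel speed -5 <= 0)
Pair (1,2): pos 5,11 vel 2,-4 -> gap=6, closing at 6/unit, collide at t=1
Pair (2,3): pos 11,13 vel -4,1 -> not approaching (rel speed -5 <= 0)
Earliest collision: t=1 between 1 and 2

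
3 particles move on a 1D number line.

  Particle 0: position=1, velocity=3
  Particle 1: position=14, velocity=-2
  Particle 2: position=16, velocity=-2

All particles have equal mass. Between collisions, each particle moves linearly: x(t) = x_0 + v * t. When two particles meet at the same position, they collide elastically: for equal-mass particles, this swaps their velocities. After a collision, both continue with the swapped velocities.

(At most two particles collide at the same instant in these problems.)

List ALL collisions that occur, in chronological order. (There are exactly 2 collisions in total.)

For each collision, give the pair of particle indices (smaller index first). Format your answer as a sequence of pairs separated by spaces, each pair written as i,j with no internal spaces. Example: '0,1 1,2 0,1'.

Collision at t=13/5: particles 0 and 1 swap velocities; positions: p0=44/5 p1=44/5 p2=54/5; velocities now: v0=-2 v1=3 v2=-2
Collision at t=3: particles 1 and 2 swap velocities; positions: p0=8 p1=10 p2=10; velocities now: v0=-2 v1=-2 v2=3

Answer: 0,1 1,2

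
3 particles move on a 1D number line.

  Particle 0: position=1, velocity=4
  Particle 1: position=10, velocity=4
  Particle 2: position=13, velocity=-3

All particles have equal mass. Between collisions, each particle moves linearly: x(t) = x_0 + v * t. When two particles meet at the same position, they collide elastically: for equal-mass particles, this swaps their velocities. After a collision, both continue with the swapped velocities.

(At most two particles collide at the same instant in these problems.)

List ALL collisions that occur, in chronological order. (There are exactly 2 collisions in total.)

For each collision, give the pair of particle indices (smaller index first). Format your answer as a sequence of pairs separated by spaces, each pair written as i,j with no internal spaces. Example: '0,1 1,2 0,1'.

Collision at t=3/7: particles 1 and 2 swap velocities; positions: p0=19/7 p1=82/7 p2=82/7; velocities now: v0=4 v1=-3 v2=4
Collision at t=12/7: particles 0 and 1 swap velocities; positions: p0=55/7 p1=55/7 p2=118/7; velocities now: v0=-3 v1=4 v2=4

Answer: 1,2 0,1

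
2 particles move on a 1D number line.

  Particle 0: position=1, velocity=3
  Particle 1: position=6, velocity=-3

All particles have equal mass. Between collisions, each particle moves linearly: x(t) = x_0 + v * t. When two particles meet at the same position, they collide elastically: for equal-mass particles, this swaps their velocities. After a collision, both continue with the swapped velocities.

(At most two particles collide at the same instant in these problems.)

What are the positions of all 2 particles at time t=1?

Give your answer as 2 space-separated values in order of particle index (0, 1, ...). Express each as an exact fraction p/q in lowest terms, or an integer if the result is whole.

Answer: 3 4

Derivation:
Collision at t=5/6: particles 0 and 1 swap velocities; positions: p0=7/2 p1=7/2; velocities now: v0=-3 v1=3
Advance to t=1 (no further collisions before then); velocities: v0=-3 v1=3; positions = 3 4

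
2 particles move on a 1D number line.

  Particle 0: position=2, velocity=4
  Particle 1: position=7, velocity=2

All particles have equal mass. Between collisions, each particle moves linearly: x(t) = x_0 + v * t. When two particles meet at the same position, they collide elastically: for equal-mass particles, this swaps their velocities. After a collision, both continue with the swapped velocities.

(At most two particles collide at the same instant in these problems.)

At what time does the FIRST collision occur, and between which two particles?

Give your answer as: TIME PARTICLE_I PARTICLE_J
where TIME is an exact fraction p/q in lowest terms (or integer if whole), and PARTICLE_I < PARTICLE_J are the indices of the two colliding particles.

Pair (0,1): pos 2,7 vel 4,2 -> gap=5, closing at 2/unit, collide at t=5/2
Earliest collision: t=5/2 between 0 and 1

Answer: 5/2 0 1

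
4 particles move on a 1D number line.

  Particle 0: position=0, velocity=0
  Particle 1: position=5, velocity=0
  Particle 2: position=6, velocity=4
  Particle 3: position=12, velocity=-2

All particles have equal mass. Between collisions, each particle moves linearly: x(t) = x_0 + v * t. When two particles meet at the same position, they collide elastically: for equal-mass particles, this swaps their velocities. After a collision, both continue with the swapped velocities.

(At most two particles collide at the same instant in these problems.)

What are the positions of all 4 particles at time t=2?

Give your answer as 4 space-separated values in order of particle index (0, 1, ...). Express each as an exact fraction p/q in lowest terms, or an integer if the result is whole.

Answer: 0 5 8 14

Derivation:
Collision at t=1: particles 2 and 3 swap velocities; positions: p0=0 p1=5 p2=10 p3=10; velocities now: v0=0 v1=0 v2=-2 v3=4
Advance to t=2 (no further collisions before then); velocities: v0=0 v1=0 v2=-2 v3=4; positions = 0 5 8 14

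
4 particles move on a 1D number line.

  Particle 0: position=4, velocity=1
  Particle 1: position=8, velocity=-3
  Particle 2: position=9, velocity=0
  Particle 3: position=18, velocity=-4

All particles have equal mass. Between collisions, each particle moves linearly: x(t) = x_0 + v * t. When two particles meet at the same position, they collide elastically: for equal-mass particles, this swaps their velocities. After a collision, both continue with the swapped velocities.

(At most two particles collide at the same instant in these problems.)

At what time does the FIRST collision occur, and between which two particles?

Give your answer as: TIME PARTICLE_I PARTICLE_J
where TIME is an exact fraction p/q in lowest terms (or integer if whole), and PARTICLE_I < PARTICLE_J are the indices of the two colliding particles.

Pair (0,1): pos 4,8 vel 1,-3 -> gap=4, closing at 4/unit, collide at t=1
Pair (1,2): pos 8,9 vel -3,0 -> not approaching (rel speed -3 <= 0)
Pair (2,3): pos 9,18 vel 0,-4 -> gap=9, closing at 4/unit, collide at t=9/4
Earliest collision: t=1 between 0 and 1

Answer: 1 0 1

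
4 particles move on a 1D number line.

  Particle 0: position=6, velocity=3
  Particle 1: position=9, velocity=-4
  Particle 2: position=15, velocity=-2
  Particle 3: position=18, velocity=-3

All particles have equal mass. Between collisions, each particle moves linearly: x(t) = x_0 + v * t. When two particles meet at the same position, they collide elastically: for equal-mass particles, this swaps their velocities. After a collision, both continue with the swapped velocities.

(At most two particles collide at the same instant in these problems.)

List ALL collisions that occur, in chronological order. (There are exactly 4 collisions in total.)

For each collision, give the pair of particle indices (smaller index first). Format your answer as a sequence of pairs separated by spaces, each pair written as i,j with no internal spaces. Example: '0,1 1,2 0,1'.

Collision at t=3/7: particles 0 and 1 swap velocities; positions: p0=51/7 p1=51/7 p2=99/7 p3=117/7; velocities now: v0=-4 v1=3 v2=-2 v3=-3
Collision at t=9/5: particles 1 and 2 swap velocities; positions: p0=9/5 p1=57/5 p2=57/5 p3=63/5; velocities now: v0=-4 v1=-2 v2=3 v3=-3
Collision at t=2: particles 2 and 3 swap velocities; positions: p0=1 p1=11 p2=12 p3=12; velocities now: v0=-4 v1=-2 v2=-3 v3=3
Collision at t=3: particles 1 and 2 swap velocities; positions: p0=-3 p1=9 p2=9 p3=15; velocities now: v0=-4 v1=-3 v2=-2 v3=3

Answer: 0,1 1,2 2,3 1,2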